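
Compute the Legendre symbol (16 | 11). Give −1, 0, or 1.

First reduce: 16 ≡ 5 (mod 11).
Reciprocity: 5 ≡ 1 and 11 ≡ 3 (mod 4), so (5/11) = +(11/5).
Reduce top mod 5: now compute (1/5).
Reached (1/5) = 1. Collecting the sign flips along the way, the symbol is +1.

1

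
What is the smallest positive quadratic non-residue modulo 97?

(2/97) = +1, so 2 is a residue.
(3/97) = +1, so 3 is a residue.
(4/97) = +1, so 4 is a residue.
(5/97) = −1, so 5 is the smallest positive non-residue mod 97.

5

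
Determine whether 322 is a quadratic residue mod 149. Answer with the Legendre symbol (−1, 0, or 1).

1

Euler's criterion: (322/149) ≡ 24^74 (mod 149).
24^2 ≡ 129 (mod 149)
24^4 ≡ 102 (mod 149)
24^8 ≡ 123 (mod 149)
24^16 ≡ 80 (mod 149)
24^32 ≡ 142 (mod 149)
24^64 ≡ 49 (mod 149)
24^74 = 24^(64+8+2) ≡ 1 (mod 149).
Result is 1, so (322/149) = 1.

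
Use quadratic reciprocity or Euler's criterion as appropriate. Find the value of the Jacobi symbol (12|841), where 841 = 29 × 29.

Pull out 2^2: since 841 ≡ 1 (mod 8), (2/841) = +1, so (2/841)^2 = +1.
Reciprocity: 3 ≡ 3 and 841 ≡ 1 (mod 4), so (3/841) = +(841/3).
Reduce top mod 3: now compute (1/3).
Reached (1/3) = 1. Collecting the sign flips along the way, the symbol is +1.

1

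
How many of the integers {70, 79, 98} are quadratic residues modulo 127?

(70/127) = +1 → QR.
(79/127) = +1 → QR.
(98/127) = +1 → QR.
Total quadratic residues among the 3: 3.

3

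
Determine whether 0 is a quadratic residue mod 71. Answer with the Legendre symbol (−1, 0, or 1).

Top reduces to 0: gcd > 1, so the symbol is 0.

0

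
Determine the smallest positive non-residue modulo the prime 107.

(2/107) = −1, so 2 is the smallest positive non-residue mod 107.

2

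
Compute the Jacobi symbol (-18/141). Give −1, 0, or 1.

First reduce: -18 ≡ 123 (mod 141).
Reciprocity: 123 ≡ 3 and 141 ≡ 1 (mod 4), so (123/141) = +(141/123).
Reduce top mod 123: now compute (18/123).
Pull out 2: since 123 ≡ 3 (mod 8), (2/123) = -1.
Reciprocity: 9 ≡ 1 and 123 ≡ 3 (mod 4), so (9/123) = +(123/9).
Reduce top mod 9: now compute (6/9).
Pull out 2: since 9 ≡ 1 (mod 8), (2/9) = +1.
Reciprocity: 3 ≡ 3 and 9 ≡ 1 (mod 4), so (3/9) = +(9/3).
Reduce top mod 3: now compute (0/3).
Top reduces to 0: gcd > 1, so the symbol is 0.

0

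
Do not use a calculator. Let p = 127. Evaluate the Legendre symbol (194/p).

First reduce: 194 ≡ 67 (mod 127).
Reciprocity: 67 ≡ 3 and 127 ≡ 3 (mod 4), so (67/127) = −(127/67).
Reduce top mod 67: now compute (60/67).
Pull out 2^2: since 67 ≡ 3 (mod 8), (2/67) = -1, so (2/67)^2 = +1.
Reciprocity: 15 ≡ 3 and 67 ≡ 3 (mod 4), so (15/67) = −(67/15).
Reduce top mod 15: now compute (7/15).
Reciprocity: 7 ≡ 3 and 15 ≡ 3 (mod 4), so (7/15) = −(15/7).
Reduce top mod 7: now compute (1/7).
Reached (1/7) = 1. Collecting the sign flips along the way, the symbol is -1.

-1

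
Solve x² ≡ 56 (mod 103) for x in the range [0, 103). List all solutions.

Since 103 ≡ 3 (mod 4), a square root of 56 is 56^((103+1)/4) = 56^26 mod 103.
Repeated squaring: 56^2≡46, 56^4≡56, 56^8≡46, 56^16≡56 (mod 103).
56^26 = 56^(16+8+2) ≡ 46 (mod 103).
Check: 46² = 2116 ≡ 56 (mod 103). The two roots are 46 and 57.

46, 57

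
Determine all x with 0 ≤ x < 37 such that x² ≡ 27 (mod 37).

37 ≡ 1 (mod 4), so we find a root by search.
Trying successive values, 8² = 64 ≡ 27 (mod 37). The other root is 37 − 8 = 29.

8, 29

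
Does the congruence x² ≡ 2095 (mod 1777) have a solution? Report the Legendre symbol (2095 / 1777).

First reduce: 2095 ≡ 318 (mod 1777).
Pull out 2: since 1777 ≡ 1 (mod 8), (2/1777) = +1.
Reciprocity: 159 ≡ 3 and 1777 ≡ 1 (mod 4), so (159/1777) = +(1777/159).
Reduce top mod 159: now compute (28/159).
Pull out 2^2: since 159 ≡ 7 (mod 8), (2/159) = +1, so (2/159)^2 = +1.
Reciprocity: 7 ≡ 3 and 159 ≡ 3 (mod 4), so (7/159) = −(159/7).
Reduce top mod 7: now compute (5/7).
Reciprocity: 5 ≡ 1 and 7 ≡ 3 (mod 4), so (5/7) = +(7/5).
Reduce top mod 5: now compute (2/5).
Pull out 2: since 5 ≡ 5 (mod 8), (2/5) = -1.
Reached (1/5) = 1. Collecting the sign flips along the way, the symbol is +1.

1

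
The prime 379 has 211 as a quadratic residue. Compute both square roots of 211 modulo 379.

Since 379 ≡ 3 (mod 4), a square root of 211 is 211^((379+1)/4) = 211^95 mod 379.
Repeated squaring: 211^2≡178, 211^4≡227, 211^8≡364, 211^16≡225, 211^32≡218, 211^64≡149 (mod 379).
211^95 = 211^(64+16+8+4+2+1) ≡ 127 (mod 379).
Check: 127² = 16129 ≡ 211 (mod 379). The two roots are 127 and 252.

127, 252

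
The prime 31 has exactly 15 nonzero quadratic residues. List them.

1, 2, 4, 5, 7, 8, 9, 10, 14, 16, 18, 19, 20, 25, 28

Square k = 1,…,15 (k and 31−k give the same square):
1²=1, 2²=4, 3²=9, 4²=16, 5²=25, 6²≡5, 7²≡18, 8²≡2, 9²≡19, 10²≡7, 11²≡28, 12²≡20, 13²≡14, 14²≡10, 15²≡8 (mod 31).
So the quadratic residues mod 31 are {1, 2, 4, 5, 7, 8, 9, 10, 14, 16, 18, 19, 20, 25, 28}.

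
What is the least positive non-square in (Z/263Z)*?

5

(2/263) = +1, so 2 is a residue.
(3/263) = +1, so 3 is a residue.
(4/263) = +1, so 4 is a residue.
(5/263) = −1, so 5 is the smallest positive non-residue mod 263.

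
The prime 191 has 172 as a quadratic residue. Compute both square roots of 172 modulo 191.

73, 118

Since 191 ≡ 3 (mod 4), a square root of 172 is 172^((191+1)/4) = 172^48 mod 191.
Repeated squaring: 172^2≡170, 172^4≡59, 172^8≡43, 172^16≡130, 172^32≡92 (mod 191).
172^48 = 172^(32+16) ≡ 118 (mod 191).
Check: 118² = 13924 ≡ 172 (mod 191). The two roots are 73 and 118.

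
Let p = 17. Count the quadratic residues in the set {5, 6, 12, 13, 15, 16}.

3

(5/17) = -1 → non-residue.
(6/17) = -1 → non-residue.
(12/17) = -1 → non-residue.
(13/17) = +1 → QR.
(15/17) = +1 → QR.
(16/17) = +1 → QR.
Total quadratic residues among the 6: 3.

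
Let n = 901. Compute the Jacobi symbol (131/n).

Reciprocity: 131 ≡ 3 and 901 ≡ 1 (mod 4), so (131/901) = +(901/131).
Reduce top mod 131: now compute (115/131).
Reciprocity: 115 ≡ 3 and 131 ≡ 3 (mod 4), so (115/131) = −(131/115).
Reduce top mod 115: now compute (16/115).
Pull out 2^4: since 115 ≡ 3 (mod 8), (2/115) = -1, so (2/115)^4 = +1.
Reached (1/115) = 1. Collecting the sign flips along the way, the symbol is -1.

-1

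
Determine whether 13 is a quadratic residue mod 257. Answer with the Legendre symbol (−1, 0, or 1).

1

Reciprocity: 13 ≡ 1 and 257 ≡ 1 (mod 4), so (13/257) = +(257/13).
Reduce top mod 13: now compute (10/13).
Pull out 2: since 13 ≡ 5 (mod 8), (2/13) = -1.
Reciprocity: 5 ≡ 1 and 13 ≡ 1 (mod 4), so (5/13) = +(13/5).
Reduce top mod 5: now compute (3/5).
Reciprocity: 3 ≡ 3 and 5 ≡ 1 (mod 4), so (3/5) = +(5/3).
Reduce top mod 3: now compute (2/3).
Pull out 2: since 3 ≡ 3 (mod 8), (2/3) = -1.
Reached (1/3) = 1. Collecting the sign flips along the way, the symbol is +1.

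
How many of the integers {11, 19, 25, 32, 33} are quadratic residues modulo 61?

2

(11/61) = -1 → non-residue.
(19/61) = +1 → QR.
(25/61) = +1 → QR.
(32/61) = -1 → non-residue.
(33/61) = -1 → non-residue.
Total quadratic residues among the 5: 2.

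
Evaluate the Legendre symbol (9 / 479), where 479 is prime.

Euler's criterion: (9/479) ≡ 9^239 (mod 479).
9^2 ≡ 81 (mod 479)
9^4 ≡ 334 (mod 479)
9^8 ≡ 428 (mod 479)
9^16 ≡ 206 (mod 479)
9^32 ≡ 284 (mod 479)
9^64 ≡ 184 (mod 479)
9^128 ≡ 326 (mod 479)
9^239 = 9^(128+64+32+8+4+2+1) ≡ 1 (mod 479).
Result is 1, so (9/479) = 1.

1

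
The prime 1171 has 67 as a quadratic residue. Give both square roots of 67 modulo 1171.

Since 1171 ≡ 3 (mod 4), a square root of 67 is 67^((1171+1)/4) = 67^293 mod 1171.
Repeated squaring: 67^2≡976, 67^4≡553, 67^8≡178, 67^16≡67, 67^32≡976, 67^64≡553, 67^128≡178, 67^256≡67 (mod 1171).
67^293 = 67^(256+32+4+1) ≡ 178 (mod 1171).
Check: 178² = 31684 ≡ 67 (mod 1171). The two roots are 178 and 993.

178, 993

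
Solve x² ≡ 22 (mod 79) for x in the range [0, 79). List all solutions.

Since 79 ≡ 3 (mod 4), a square root of 22 is 22^((79+1)/4) = 22^20 mod 79.
Repeated squaring: 22^2≡10, 22^4≡21, 22^8≡46, 22^16≡62 (mod 79).
22^20 = 22^(16+4) ≡ 38 (mod 79).
Check: 38² = 1444 ≡ 22 (mod 79). The two roots are 38 and 41.

38, 41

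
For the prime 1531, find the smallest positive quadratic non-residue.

(2/1531) = −1, so 2 is the smallest positive non-residue mod 1531.

2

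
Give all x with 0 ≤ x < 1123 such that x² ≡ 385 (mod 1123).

Since 1123 ≡ 3 (mod 4), a square root of 385 is 385^((1123+1)/4) = 385^281 mod 1123.
Repeated squaring: 385^2≡1112, 385^4≡121, 385^8≡42, 385^16≡641, 385^32≡986, 385^64≡801, 385^128≡368, 385^256≡664 (mod 1123).
385^281 = 385^(256+16+8+1) ≡ 890 (mod 1123).
Check: 890² = 792100 ≡ 385 (mod 1123). The two roots are 233 and 890.

233, 890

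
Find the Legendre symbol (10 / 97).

-1

Euler's criterion: (10/97) ≡ 10^48 (mod 97).
10^2 ≡ 3 (mod 97)
10^4 ≡ 9 (mod 97)
10^8 ≡ 81 (mod 97)
10^16 ≡ 62 (mod 97)
10^32 ≡ 61 (mod 97)
10^48 = 10^(32+16) ≡ 96 (mod 97).
Result is 96 ≡ −1, so (10/97) = −1.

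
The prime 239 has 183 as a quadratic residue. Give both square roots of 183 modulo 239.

Since 239 ≡ 3 (mod 4), a square root of 183 is 183^((239+1)/4) = 183^60 mod 239.
Repeated squaring: 183^2≡29, 183^4≡124, 183^8≡80, 183^16≡186, 183^32≡180 (mod 239).
183^60 = 183^(32+16+8+4) ≡ 30 (mod 239).
Check: 30² = 900 ≡ 183 (mod 239). The two roots are 30 and 209.

30, 209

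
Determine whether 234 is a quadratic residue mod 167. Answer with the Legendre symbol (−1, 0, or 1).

First reduce: 234 ≡ 67 (mod 167).
Reciprocity: 67 ≡ 3 and 167 ≡ 3 (mod 4), so (67/167) = −(167/67).
Reduce top mod 67: now compute (33/67).
Reciprocity: 33 ≡ 1 and 67 ≡ 3 (mod 4), so (33/67) = +(67/33).
Reduce top mod 33: now compute (1/33).
Reached (1/33) = 1. Collecting the sign flips along the way, the symbol is -1.

-1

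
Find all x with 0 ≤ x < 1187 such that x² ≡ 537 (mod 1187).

Since 1187 ≡ 3 (mod 4), a square root of 537 is 537^((1187+1)/4) = 537^297 mod 1187.
Repeated squaring: 537^2≡1115, 537^4≡436, 537^8≡176, 537^16≡114, 537^32≡1126, 537^64≡160, 537^128≡673, 537^256≡682 (mod 1187).
537^297 = 537^(256+32+8+1) ≡ 609 (mod 1187).
Check: 609² = 370881 ≡ 537 (mod 1187). The two roots are 578 and 609.

578, 609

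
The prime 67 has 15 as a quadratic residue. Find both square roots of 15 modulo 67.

Since 67 ≡ 3 (mod 4), a square root of 15 is 15^((67+1)/4) = 15^17 mod 67.
Repeated squaring: 15^2≡24, 15^4≡40, 15^8≡59, 15^16≡64 (mod 67).
15^17 = 15^(16+1) ≡ 22 (mod 67).
Check: 22² = 484 ≡ 15 (mod 67). The two roots are 22 and 45.

22, 45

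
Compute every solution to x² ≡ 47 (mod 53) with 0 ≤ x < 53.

10, 43

53 ≡ 1 (mod 4), so we find a root by search.
Trying successive values, 10² = 100 ≡ 47 (mod 53). The other root is 53 − 10 = 43.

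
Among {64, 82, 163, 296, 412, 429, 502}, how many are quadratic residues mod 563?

5

(64/563) = +1 → QR.
(82/563) = +1 → QR.
(163/563) = -1 → non-residue.
(296/563) = +1 → QR.
(412/563) = +1 → QR.
(429/563) = +1 → QR.
(502/563) = -1 → non-residue.
Total quadratic residues among the 7: 5.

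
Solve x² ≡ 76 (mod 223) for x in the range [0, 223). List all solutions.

107, 116

Since 223 ≡ 3 (mod 4), a square root of 76 is 76^((223+1)/4) = 76^56 mod 223.
Repeated squaring: 76^2≡201, 76^4≡38, 76^8≡106, 76^16≡86, 76^32≡37 (mod 223).
76^56 = 76^(32+16+8) ≡ 116 (mod 223).
Check: 116² = 13456 ≡ 76 (mod 223). The two roots are 107 and 116.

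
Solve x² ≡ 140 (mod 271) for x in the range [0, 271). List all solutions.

Since 271 ≡ 3 (mod 4), a square root of 140 is 140^((271+1)/4) = 140^68 mod 271.
Repeated squaring: 140^2≡88, 140^4≡156, 140^8≡217, 140^16≡206, 140^32≡160, 140^64≡126 (mod 271).
140^68 = 140^(64+4) ≡ 144 (mod 271).
Check: 144² = 20736 ≡ 140 (mod 271). The two roots are 127 and 144.

127, 144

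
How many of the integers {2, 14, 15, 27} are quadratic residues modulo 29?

0

(2/29) = -1 → non-residue.
(14/29) = -1 → non-residue.
(15/29) = -1 → non-residue.
(27/29) = -1 → non-residue.
Total quadratic residues among the 4: 0.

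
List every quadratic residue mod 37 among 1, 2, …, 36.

1,3,4,7,9,10,11,12,16,21,25,26,27,28,30,33,34,36

Square k = 1,…,18 (k and 37−k give the same square):
1²=1, 2²=4, 3²=9, 4²=16, 5²=25, 6²=36, 7²≡12, 8²≡27, 9²≡7, 10²≡26, 11²≡10, 12²≡33, 13²≡21, 14²≡11, 15²≡3, 16²≡34, 17²≡30, 18²≡28 (mod 37).
So the quadratic residues mod 37 are {1, 3, 4, 7, 9, 10, 11, 12, 16, 21, 25, 26, 27, 28, 30, 33, 34, 36}.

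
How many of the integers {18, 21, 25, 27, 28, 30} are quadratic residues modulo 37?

5

(18/37) = -1 → non-residue.
(21/37) = +1 → QR.
(25/37) = +1 → QR.
(27/37) = +1 → QR.
(28/37) = +1 → QR.
(30/37) = +1 → QR.
Total quadratic residues among the 6: 5.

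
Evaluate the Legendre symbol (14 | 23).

Pull out 2: since 23 ≡ 7 (mod 8), (2/23) = +1.
Reciprocity: 7 ≡ 3 and 23 ≡ 3 (mod 4), so (7/23) = −(23/7).
Reduce top mod 7: now compute (2/7).
Pull out 2: since 7 ≡ 7 (mod 8), (2/7) = +1.
Reached (1/7) = 1. Collecting the sign flips along the way, the symbol is -1.

-1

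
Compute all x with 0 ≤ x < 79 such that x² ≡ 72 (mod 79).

Since 79 ≡ 3 (mod 4), a square root of 72 is 72^((79+1)/4) = 72^20 mod 79.
Repeated squaring: 72^2≡49, 72^4≡31, 72^8≡13, 72^16≡11 (mod 79).
72^20 = 72^(16+4) ≡ 25 (mod 79).
Check: 25² = 625 ≡ 72 (mod 79). The two roots are 25 and 54.

25, 54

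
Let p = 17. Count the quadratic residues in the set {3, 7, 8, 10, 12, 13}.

(3/17) = -1 → non-residue.
(7/17) = -1 → non-residue.
(8/17) = +1 → QR.
(10/17) = -1 → non-residue.
(12/17) = -1 → non-residue.
(13/17) = +1 → QR.
Total quadratic residues among the 6: 2.

2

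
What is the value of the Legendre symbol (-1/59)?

First reduce: -1 ≡ 58 (mod 59).
Pull out 2: since 59 ≡ 3 (mod 8), (2/59) = -1.
Reciprocity: 29 ≡ 1 and 59 ≡ 3 (mod 4), so (29/59) = +(59/29).
Reduce top mod 29: now compute (1/29).
Reached (1/29) = 1. Collecting the sign flips along the way, the symbol is -1.

-1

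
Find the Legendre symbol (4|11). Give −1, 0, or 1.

1

Pull out 2^2: since 11 ≡ 3 (mod 8), (2/11) = -1, so (2/11)^2 = +1.
Reached (1/11) = 1. Collecting the sign flips along the way, the symbol is +1.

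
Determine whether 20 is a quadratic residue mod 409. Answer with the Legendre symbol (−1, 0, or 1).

Pull out 2^2: since 409 ≡ 1 (mod 8), (2/409) = +1, so (2/409)^2 = +1.
Reciprocity: 5 ≡ 1 and 409 ≡ 1 (mod 4), so (5/409) = +(409/5).
Reduce top mod 5: now compute (4/5).
Pull out 2^2: since 5 ≡ 5 (mod 8), (2/5) = -1, so (2/5)^2 = +1.
Reached (1/5) = 1. Collecting the sign flips along the way, the symbol is +1.

1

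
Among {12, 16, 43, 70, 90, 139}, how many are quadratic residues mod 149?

(12/149) = -1 → non-residue.
(16/149) = +1 → QR.
(43/149) = -1 → non-residue.
(70/149) = -1 → non-residue.
(90/149) = -1 → non-residue.
(139/149) = -1 → non-residue.
Total quadratic residues among the 6: 1.

1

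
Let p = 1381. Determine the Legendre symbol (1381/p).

0

First reduce: 1381 ≡ 0 (mod 1381).
Top reduces to 0: gcd > 1, so the symbol is 0.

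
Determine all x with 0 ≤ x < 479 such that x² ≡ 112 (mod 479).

152, 327

Since 479 ≡ 3 (mod 4), a square root of 112 is 112^((479+1)/4) = 112^120 mod 479.
Repeated squaring: 112^2≡90, 112^4≡436, 112^8≡412, 112^16≡178, 112^32≡70, 112^64≡110 (mod 479).
112^120 = 112^(64+32+16+8) ≡ 327 (mod 479).
Check: 327² = 106929 ≡ 112 (mod 479). The two roots are 152 and 327.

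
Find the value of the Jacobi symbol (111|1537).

-1

Reciprocity: 111 ≡ 3 and 1537 ≡ 1 (mod 4), so (111/1537) = +(1537/111).
Reduce top mod 111: now compute (94/111).
Pull out 2: since 111 ≡ 7 (mod 8), (2/111) = +1.
Reciprocity: 47 ≡ 3 and 111 ≡ 3 (mod 4), so (47/111) = −(111/47).
Reduce top mod 47: now compute (17/47).
Reciprocity: 17 ≡ 1 and 47 ≡ 3 (mod 4), so (17/47) = +(47/17).
Reduce top mod 17: now compute (13/17).
Reciprocity: 13 ≡ 1 and 17 ≡ 1 (mod 4), so (13/17) = +(17/13).
Reduce top mod 13: now compute (4/13).
Pull out 2^2: since 13 ≡ 5 (mod 8), (2/13) = -1, so (2/13)^2 = +1.
Reached (1/13) = 1. Collecting the sign flips along the way, the symbol is -1.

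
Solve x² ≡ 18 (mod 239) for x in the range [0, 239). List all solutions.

58, 181

Since 239 ≡ 3 (mod 4), a square root of 18 is 18^((239+1)/4) = 18^60 mod 239.
Repeated squaring: 18^2≡85, 18^4≡55, 18^8≡157, 18^16≡32, 18^32≡68 (mod 239).
18^60 = 18^(32+16+8+4) ≡ 58 (mod 239).
Check: 58² = 3364 ≡ 18 (mod 239). The two roots are 58 and 181.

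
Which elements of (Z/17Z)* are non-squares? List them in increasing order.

Square k = 1,…,8 (k and 17−k give the same square):
1²=1, 2²=4, 3²=9, 4²=16, 5²≡8, 6²≡2, 7²≡15, 8²≡13 (mod 17).
The residues are {1, 2, 4, 8, 9, 13, 15, 16}; the non-residues are the remaining 8 nonzero classes.

3,5,6,7,10,11,12,14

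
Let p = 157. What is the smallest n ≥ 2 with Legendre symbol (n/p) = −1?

2

(2/157) = −1, so 2 is the smallest positive non-residue mod 157.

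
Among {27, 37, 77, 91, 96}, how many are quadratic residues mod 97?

3

(27/97) = +1 → QR.
(37/97) = -1 → non-residue.
(77/97) = -1 → non-residue.
(91/97) = +1 → QR.
(96/97) = +1 → QR.
Total quadratic residues among the 5: 3.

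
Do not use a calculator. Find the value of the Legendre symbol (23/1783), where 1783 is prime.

Reciprocity: 23 ≡ 3 and 1783 ≡ 3 (mod 4), so (23/1783) = −(1783/23).
Reduce top mod 23: now compute (12/23).
Pull out 2^2: since 23 ≡ 7 (mod 8), (2/23) = +1, so (2/23)^2 = +1.
Reciprocity: 3 ≡ 3 and 23 ≡ 3 (mod 4), so (3/23) = −(23/3).
Reduce top mod 3: now compute (2/3).
Pull out 2: since 3 ≡ 3 (mod 8), (2/3) = -1.
Reached (1/3) = 1. Collecting the sign flips along the way, the symbol is -1.

-1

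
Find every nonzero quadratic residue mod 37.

1, 3, 4, 7, 9, 10, 11, 12, 16, 21, 25, 26, 27, 28, 30, 33, 34, 36

Square k = 1,…,18 (k and 37−k give the same square):
1²=1, 2²=4, 3²=9, 4²=16, 5²=25, 6²=36, 7²≡12, 8²≡27, 9²≡7, 10²≡26, 11²≡10, 12²≡33, 13²≡21, 14²≡11, 15²≡3, 16²≡34, 17²≡30, 18²≡28 (mod 37).
So the quadratic residues mod 37 are {1, 3, 4, 7, 9, 10, 11, 12, 16, 21, 25, 26, 27, 28, 30, 33, 34, 36}.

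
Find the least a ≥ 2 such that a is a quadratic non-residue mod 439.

3

(2/439) = +1, so 2 is a residue.
(3/439) = −1, so 3 is the smallest positive non-residue mod 439.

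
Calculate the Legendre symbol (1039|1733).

-1

Reciprocity: 1039 ≡ 3 and 1733 ≡ 1 (mod 4), so (1039/1733) = +(1733/1039).
Reduce top mod 1039: now compute (694/1039).
Pull out 2: since 1039 ≡ 7 (mod 8), (2/1039) = +1.
Reciprocity: 347 ≡ 3 and 1039 ≡ 3 (mod 4), so (347/1039) = −(1039/347).
Reduce top mod 347: now compute (345/347).
Reciprocity: 345 ≡ 1 and 347 ≡ 3 (mod 4), so (345/347) = +(347/345).
Reduce top mod 345: now compute (2/345).
Pull out 2: since 345 ≡ 1 (mod 8), (2/345) = +1.
Reached (1/345) = 1. Collecting the sign flips along the way, the symbol is -1.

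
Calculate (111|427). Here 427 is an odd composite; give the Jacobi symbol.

Reciprocity: 111 ≡ 3 and 427 ≡ 3 (mod 4), so (111/427) = −(427/111).
Reduce top mod 111: now compute (94/111).
Pull out 2: since 111 ≡ 7 (mod 8), (2/111) = +1.
Reciprocity: 47 ≡ 3 and 111 ≡ 3 (mod 4), so (47/111) = −(111/47).
Reduce top mod 47: now compute (17/47).
Reciprocity: 17 ≡ 1 and 47 ≡ 3 (mod 4), so (17/47) = +(47/17).
Reduce top mod 17: now compute (13/17).
Reciprocity: 13 ≡ 1 and 17 ≡ 1 (mod 4), so (13/17) = +(17/13).
Reduce top mod 13: now compute (4/13).
Pull out 2^2: since 13 ≡ 5 (mod 8), (2/13) = -1, so (2/13)^2 = +1.
Reached (1/13) = 1. Collecting the sign flips along the way, the symbol is +1.

1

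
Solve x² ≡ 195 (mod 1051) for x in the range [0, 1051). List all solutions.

142, 909

Since 1051 ≡ 3 (mod 4), a square root of 195 is 195^((1051+1)/4) = 195^263 mod 1051.
Repeated squaring: 195^2≡189, 195^4≡1038, 195^8≡169, 195^16≡184, 195^32≡224, 195^64≡779, 195^128≡414, 195^256≡83 (mod 1051).
195^263 = 195^(256+4+2+1) ≡ 142 (mod 1051).
Check: 142² = 20164 ≡ 195 (mod 1051). The two roots are 142 and 909.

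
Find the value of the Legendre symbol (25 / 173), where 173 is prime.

Euler's criterion: (25/173) ≡ 25^86 (mod 173).
25^2 ≡ 106 (mod 173)
25^4 ≡ 164 (mod 173)
25^8 ≡ 81 (mod 173)
25^16 ≡ 160 (mod 173)
25^32 ≡ 169 (mod 173)
25^64 ≡ 16 (mod 173)
25^86 = 25^(64+16+4+2) ≡ 1 (mod 173).
Result is 1, so (25/173) = 1.

1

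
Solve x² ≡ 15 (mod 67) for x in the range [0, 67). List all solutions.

Since 67 ≡ 3 (mod 4), a square root of 15 is 15^((67+1)/4) = 15^17 mod 67.
Repeated squaring: 15^2≡24, 15^4≡40, 15^8≡59, 15^16≡64 (mod 67).
15^17 = 15^(16+1) ≡ 22 (mod 67).
Check: 22² = 484 ≡ 15 (mod 67). The two roots are 22 and 45.

22, 45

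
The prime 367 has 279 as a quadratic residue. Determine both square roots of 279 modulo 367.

131, 236

Since 367 ≡ 3 (mod 4), a square root of 279 is 279^((367+1)/4) = 279^92 mod 367.
Repeated squaring: 279^2≡37, 279^4≡268, 279^8≡259, 279^16≡287, 279^32≡161, 279^64≡231 (mod 367).
279^92 = 279^(64+16+8+4) ≡ 236 (mod 367).
Check: 236² = 55696 ≡ 279 (mod 367). The two roots are 131 and 236.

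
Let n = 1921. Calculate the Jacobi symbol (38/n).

Pull out 2: since 1921 ≡ 1 (mod 8), (2/1921) = +1.
Reciprocity: 19 ≡ 3 and 1921 ≡ 1 (mod 4), so (19/1921) = +(1921/19).
Reduce top mod 19: now compute (2/19).
Pull out 2: since 19 ≡ 3 (mod 8), (2/19) = -1.
Reached (1/19) = 1. Collecting the sign flips along the way, the symbol is -1.

-1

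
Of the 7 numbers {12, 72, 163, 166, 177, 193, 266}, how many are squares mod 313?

4

(12/313) = +1 → QR.
(72/313) = +1 → QR.
(163/313) = +1 → QR.
(166/313) = +1 → QR.
(177/313) = -1 → non-residue.
(193/313) = -1 → non-residue.
(266/313) = -1 → non-residue.
Total quadratic residues among the 7: 4.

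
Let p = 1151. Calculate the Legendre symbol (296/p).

1

Euler's criterion: (296/1151) ≡ 296^575 (mod 1151).
296^2 ≡ 140 (mod 1151)
296^4 ≡ 33 (mod 1151)
296^8 ≡ 1089 (mod 1151)
296^16 ≡ 391 (mod 1151)
296^32 ≡ 949 (mod 1151)
296^64 ≡ 519 (mod 1151)
296^128 ≡ 27 (mod 1151)
296^256 ≡ 729 (mod 1151)
296^512 ≡ 830 (mod 1151)
296^575 = 296^(512+32+16+8+4+2+1) ≡ 1 (mod 1151).
Result is 1, so (296/1151) = 1.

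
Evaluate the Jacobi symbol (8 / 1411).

-1

Pull out 2^3: since 1411 ≡ 3 (mod 8), (2/1411) = -1, so (2/1411)^3 = -1.
Reached (1/1411) = 1. Collecting the sign flips along the way, the symbol is -1.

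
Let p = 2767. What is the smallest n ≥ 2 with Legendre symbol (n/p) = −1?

(2/2767) = +1, so 2 is a residue.
(3/2767) = −1, so 3 is the smallest positive non-residue mod 2767.

3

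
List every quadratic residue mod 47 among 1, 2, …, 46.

Square k = 1,…,23 (k and 47−k give the same square):
1²=1, 2²=4, 3²=9, 4²=16, 5²=25, 6²=36, 7²≡2, 8²≡17, 9²≡34, 10²≡6, 11²≡27, 12²≡3, 13²≡28, 14²≡8, 15²≡37, 16²≡21, 17²≡7, 18²≡42, 19²≡32, 20²≡24, 21²≡18, 22²≡14, 23²≡12 (mod 47).
So the quadratic residues mod 47 are {1, 2, 3, 4, 6, 7, 8, 9, 12, 14, 16, 17, 18, 21, 24, 25, 27, 28, 32, 34, 36, 37, 42}.

1 2 3 4 6 7 8 9 12 14 16 17 18 21 24 25 27 28 32 34 36 37 42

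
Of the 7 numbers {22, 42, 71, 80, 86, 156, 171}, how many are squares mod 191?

3

(22/191) = -1 → non-residue.
(42/191) = -1 → non-residue.
(71/191) = -1 → non-residue.
(80/191) = +1 → QR.
(86/191) = +1 → QR.
(156/191) = +1 → QR.
(171/191) = -1 → non-residue.
Total quadratic residues among the 7: 3.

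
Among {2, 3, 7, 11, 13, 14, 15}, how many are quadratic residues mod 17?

(2/17) = +1 → QR.
(3/17) = -1 → non-residue.
(7/17) = -1 → non-residue.
(11/17) = -1 → non-residue.
(13/17) = +1 → QR.
(14/17) = -1 → non-residue.
(15/17) = +1 → QR.
Total quadratic residues among the 7: 3.

3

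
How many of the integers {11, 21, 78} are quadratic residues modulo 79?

2

(11/79) = +1 → QR.
(21/79) = +1 → QR.
(78/79) = -1 → non-residue.
Total quadratic residues among the 3: 2.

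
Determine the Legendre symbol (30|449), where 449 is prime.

Pull out 2: since 449 ≡ 1 (mod 8), (2/449) = +1.
Reciprocity: 15 ≡ 3 and 449 ≡ 1 (mod 4), so (15/449) = +(449/15).
Reduce top mod 15: now compute (14/15).
Pull out 2: since 15 ≡ 7 (mod 8), (2/15) = +1.
Reciprocity: 7 ≡ 3 and 15 ≡ 3 (mod 4), so (7/15) = −(15/7).
Reduce top mod 7: now compute (1/7).
Reached (1/7) = 1. Collecting the sign flips along the way, the symbol is -1.

-1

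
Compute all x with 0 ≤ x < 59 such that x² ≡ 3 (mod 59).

Since 59 ≡ 3 (mod 4), a square root of 3 is 3^((59+1)/4) = 3^15 mod 59.
Repeated squaring: 3^2≡9, 3^4≡22, 3^8≡12 (mod 59).
3^15 = 3^(8+4+2+1) ≡ 48 (mod 59).
Check: 48² = 2304 ≡ 3 (mod 59). The two roots are 11 and 48.

11, 48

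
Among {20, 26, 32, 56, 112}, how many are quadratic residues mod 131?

2

(20/131) = +1 → QR.
(26/131) = -1 → non-residue.
(32/131) = -1 → non-residue.
(56/131) = -1 → non-residue.
(112/131) = +1 → QR.
Total quadratic residues among the 5: 2.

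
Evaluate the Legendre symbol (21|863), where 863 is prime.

-1

Reciprocity: 21 ≡ 1 and 863 ≡ 3 (mod 4), so (21/863) = +(863/21).
Reduce top mod 21: now compute (2/21).
Pull out 2: since 21 ≡ 5 (mod 8), (2/21) = -1.
Reached (1/21) = 1. Collecting the sign flips along the way, the symbol is -1.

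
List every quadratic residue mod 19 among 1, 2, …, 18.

Square k = 1,…,9 (k and 19−k give the same square):
1²=1, 2²=4, 3²=9, 4²=16, 5²≡6, 6²≡17, 7²≡11, 8²≡7, 9²≡5 (mod 19).
So the quadratic residues mod 19 are {1, 4, 5, 6, 7, 9, 11, 16, 17}.

1, 4, 5, 6, 7, 9, 11, 16, 17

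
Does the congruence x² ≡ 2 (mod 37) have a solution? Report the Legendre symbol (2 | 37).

Pull out 2: since 37 ≡ 5 (mod 8), (2/37) = -1.
Reached (1/37) = 1. Collecting the sign flips along the way, the symbol is -1.

-1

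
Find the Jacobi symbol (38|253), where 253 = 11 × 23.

Pull out 2: since 253 ≡ 5 (mod 8), (2/253) = -1.
Reciprocity: 19 ≡ 3 and 253 ≡ 1 (mod 4), so (19/253) = +(253/19).
Reduce top mod 19: now compute (6/19).
Pull out 2: since 19 ≡ 3 (mod 8), (2/19) = -1.
Reciprocity: 3 ≡ 3 and 19 ≡ 3 (mod 4), so (3/19) = −(19/3).
Reduce top mod 3: now compute (1/3).
Reached (1/3) = 1. Collecting the sign flips along the way, the symbol is -1.

-1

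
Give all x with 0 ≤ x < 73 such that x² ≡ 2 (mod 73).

73 ≡ 1 (mod 4), so we find a root by search.
Trying successive values, 32² = 1024 ≡ 2 (mod 73). The other root is 73 − 32 = 41.

32, 41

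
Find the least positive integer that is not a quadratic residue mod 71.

7

(2/71) = +1, so 2 is a residue.
(3/71) = +1, so 3 is a residue.
(4/71) = +1, so 4 is a residue.
(5/71) = +1, so 5 is a residue.
(6/71) = +1, so 6 is a residue.
(7/71) = −1, so 7 is the smallest positive non-residue mod 71.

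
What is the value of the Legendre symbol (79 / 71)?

1

First reduce: 79 ≡ 8 (mod 71).
Pull out 2^3: since 71 ≡ 7 (mod 8), (2/71) = +1, so (2/71)^3 = +1.
Reached (1/71) = 1. Collecting the sign flips along the way, the symbol is +1.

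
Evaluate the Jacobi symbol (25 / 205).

0

Reciprocity: 25 ≡ 1 and 205 ≡ 1 (mod 4), so (25/205) = +(205/25).
Reduce top mod 25: now compute (5/25).
Reciprocity: 5 ≡ 1 and 25 ≡ 1 (mod 4), so (5/25) = +(25/5).
Reduce top mod 5: now compute (0/5).
Top reduces to 0: gcd > 1, so the symbol is 0.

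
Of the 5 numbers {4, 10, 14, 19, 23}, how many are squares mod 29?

2

(4/29) = +1 → QR.
(10/29) = -1 → non-residue.
(14/29) = -1 → non-residue.
(19/29) = -1 → non-residue.
(23/29) = +1 → QR.
Total quadratic residues among the 5: 2.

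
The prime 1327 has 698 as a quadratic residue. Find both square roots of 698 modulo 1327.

Since 1327 ≡ 3 (mod 4), a square root of 698 is 698^((1327+1)/4) = 698^332 mod 1327.
Repeated squaring: 698^2≡195, 698^4≡869, 698^8≡98, 698^16≡315, 698^32≡1027, 698^64≡1091, 698^128≡1289, 698^256≡117 (mod 1327).
698^332 = 698^(256+64+8+4) ≡ 1282 (mod 1327).
Check: 1282² = 1643524 ≡ 698 (mod 1327). The two roots are 45 and 1282.

45, 1282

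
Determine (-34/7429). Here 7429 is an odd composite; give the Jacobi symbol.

First reduce: -34 ≡ 7395 (mod 7429).
Reciprocity: 7395 ≡ 3 and 7429 ≡ 1 (mod 4), so (7395/7429) = +(7429/7395).
Reduce top mod 7395: now compute (34/7395).
Pull out 2: since 7395 ≡ 3 (mod 8), (2/7395) = -1.
Reciprocity: 17 ≡ 1 and 7395 ≡ 3 (mod 4), so (17/7395) = +(7395/17).
Reduce top mod 17: now compute (0/17).
Top reduces to 0: gcd > 1, so the symbol is 0.

0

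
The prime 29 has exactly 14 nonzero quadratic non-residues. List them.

2,3,8,10,11,12,14,15,17,18,19,21,26,27

Square k = 1,…,14 (k and 29−k give the same square):
1²=1, 2²=4, 3²=9, 4²=16, 5²=25, 6²≡7, 7²≡20, 8²≡6, 9²≡23, 10²≡13, 11²≡5, 12²≡28, 13²≡24, 14²≡22 (mod 29).
The residues are {1, 4, 5, 6, 7, 9, 13, 16, 20, 22, 23, 24, 25, 28}; the non-residues are the remaining 14 nonzero classes.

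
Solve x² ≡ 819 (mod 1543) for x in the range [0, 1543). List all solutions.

Since 1543 ≡ 3 (mod 4), a square root of 819 is 819^((1543+1)/4) = 819^386 mod 1543.
Repeated squaring: 819^2≡1099, 819^4≡1175, 819^8≡1183, 819^16≡1531, 819^32≡144, 819^64≡677, 819^128≡58, 819^256≡278 (mod 1543).
819^386 = 819^(256+128+2) ≡ 464 (mod 1543).
Check: 464² = 215296 ≡ 819 (mod 1543). The two roots are 464 and 1079.

464, 1079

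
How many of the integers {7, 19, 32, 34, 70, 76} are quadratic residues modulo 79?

(7/79) = -1 → non-residue.
(19/79) = +1 → QR.
(32/79) = +1 → QR.
(34/79) = -1 → non-residue.
(70/79) = -1 → non-residue.
(76/79) = +1 → QR.
Total quadratic residues among the 6: 3.

3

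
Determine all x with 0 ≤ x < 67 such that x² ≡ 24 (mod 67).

Since 67 ≡ 3 (mod 4), a square root of 24 is 24^((67+1)/4) = 24^17 mod 67.
Repeated squaring: 24^2≡40, 24^4≡59, 24^8≡64, 24^16≡9 (mod 67).
24^17 = 24^(16+1) ≡ 15 (mod 67).
Check: 15² = 225 ≡ 24 (mod 67). The two roots are 15 and 52.

15, 52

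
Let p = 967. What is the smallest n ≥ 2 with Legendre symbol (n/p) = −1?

3

(2/967) = +1, so 2 is a residue.
(3/967) = −1, so 3 is the smallest positive non-residue mod 967.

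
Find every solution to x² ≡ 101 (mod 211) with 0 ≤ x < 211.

34, 177

Since 211 ≡ 3 (mod 4), a square root of 101 is 101^((211+1)/4) = 101^53 mod 211.
Repeated squaring: 101^2≡73, 101^4≡54, 101^8≡173, 101^16≡178, 101^32≡34 (mod 211).
101^53 = 101^(32+16+4+1) ≡ 34 (mod 211).
Check: 34² = 1156 ≡ 101 (mod 211). The two roots are 34 and 177.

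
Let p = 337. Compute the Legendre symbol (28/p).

Pull out 2^2: since 337 ≡ 1 (mod 8), (2/337) = +1, so (2/337)^2 = +1.
Reciprocity: 7 ≡ 3 and 337 ≡ 1 (mod 4), so (7/337) = +(337/7).
Reduce top mod 7: now compute (1/7).
Reached (1/7) = 1. Collecting the sign flips along the way, the symbol is +1.

1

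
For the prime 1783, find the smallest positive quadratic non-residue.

3

(2/1783) = +1, so 2 is a residue.
(3/1783) = −1, so 3 is the smallest positive non-residue mod 1783.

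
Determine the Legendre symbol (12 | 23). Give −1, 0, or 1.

1

Euler's criterion: (12/23) ≡ 12^11 (mod 23).
12^2 ≡ 6 (mod 23)
12^4 ≡ 13 (mod 23)
12^8 ≡ 8 (mod 23)
12^11 = 12^(8+2+1) ≡ 1 (mod 23).
Result is 1, so (12/23) = 1.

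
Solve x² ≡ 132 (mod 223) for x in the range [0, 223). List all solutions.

Since 223 ≡ 3 (mod 4), a square root of 132 is 132^((223+1)/4) = 132^56 mod 223.
Repeated squaring: 132^2≡30, 132^4≡8, 132^8≡64, 132^16≡82, 132^32≡34 (mod 223).
132^56 = 132^(32+16+8) ≡ 32 (mod 223).
Check: 32² = 1024 ≡ 132 (mod 223). The two roots are 32 and 191.

32, 191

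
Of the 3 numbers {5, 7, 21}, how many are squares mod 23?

(5/23) = -1 → non-residue.
(7/23) = -1 → non-residue.
(21/23) = -1 → non-residue.
Total quadratic residues among the 3: 0.

0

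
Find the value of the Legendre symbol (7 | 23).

-1

Reciprocity: 7 ≡ 3 and 23 ≡ 3 (mod 4), so (7/23) = −(23/7).
Reduce top mod 7: now compute (2/7).
Pull out 2: since 7 ≡ 7 (mod 8), (2/7) = +1.
Reached (1/7) = 1. Collecting the sign flips along the way, the symbol is -1.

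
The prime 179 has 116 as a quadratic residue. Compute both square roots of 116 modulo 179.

Since 179 ≡ 3 (mod 4), a square root of 116 is 116^((179+1)/4) = 116^45 mod 179.
Repeated squaring: 116^2≡31, 116^4≡66, 116^8≡60, 116^16≡20, 116^32≡42 (mod 179).
116^45 = 116^(32+8+4+1) ≡ 142 (mod 179).
Check: 142² = 20164 ≡ 116 (mod 179). The two roots are 37 and 142.

37, 142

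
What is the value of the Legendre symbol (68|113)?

Pull out 2^2: since 113 ≡ 1 (mod 8), (2/113) = +1, so (2/113)^2 = +1.
Reciprocity: 17 ≡ 1 and 113 ≡ 1 (mod 4), so (17/113) = +(113/17).
Reduce top mod 17: now compute (11/17).
Reciprocity: 11 ≡ 3 and 17 ≡ 1 (mod 4), so (11/17) = +(17/11).
Reduce top mod 11: now compute (6/11).
Pull out 2: since 11 ≡ 3 (mod 8), (2/11) = -1.
Reciprocity: 3 ≡ 3 and 11 ≡ 3 (mod 4), so (3/11) = −(11/3).
Reduce top mod 3: now compute (2/3).
Pull out 2: since 3 ≡ 3 (mod 8), (2/3) = -1.
Reached (1/3) = 1. Collecting the sign flips along the way, the symbol is -1.

-1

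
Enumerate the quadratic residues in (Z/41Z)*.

Square k = 1,…,20 (k and 41−k give the same square):
1²=1, 2²=4, 3²=9, 4²=16, 5²=25, 6²=36, 7²≡8, 8²≡23, 9²≡40, 10²≡18, 11²≡39, 12²≡21, 13²≡5, 14²≡32, 15²≡20, 16²≡10, 17²≡2, 18²≡37, 19²≡33, 20²≡31 (mod 41).
So the quadratic residues mod 41 are {1, 2, 4, 5, 8, 9, 10, 16, 18, 20, 21, 23, 25, 31, 32, 33, 36, 37, 39, 40}.

1 2 4 5 8 9 10 16 18 20 21 23 25 31 32 33 36 37 39 40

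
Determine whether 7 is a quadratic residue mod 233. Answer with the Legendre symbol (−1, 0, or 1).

1

Euler's criterion: (7/233) ≡ 7^116 (mod 233).
7^2 ≡ 49 (mod 233)
7^4 ≡ 71 (mod 233)
7^8 ≡ 148 (mod 233)
7^16 ≡ 2 (mod 233)
7^32 ≡ 4 (mod 233)
7^64 ≡ 16 (mod 233)
7^116 = 7^(64+32+16+4) ≡ 1 (mod 233).
Result is 1, so (7/233) = 1.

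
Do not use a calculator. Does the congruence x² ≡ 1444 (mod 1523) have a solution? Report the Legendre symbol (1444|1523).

1

Pull out 2^2: since 1523 ≡ 3 (mod 8), (2/1523) = -1, so (2/1523)^2 = +1.
Reciprocity: 361 ≡ 1 and 1523 ≡ 3 (mod 4), so (361/1523) = +(1523/361).
Reduce top mod 361: now compute (79/361).
Reciprocity: 79 ≡ 3 and 361 ≡ 1 (mod 4), so (79/361) = +(361/79).
Reduce top mod 79: now compute (45/79).
Reciprocity: 45 ≡ 1 and 79 ≡ 3 (mod 4), so (45/79) = +(79/45).
Reduce top mod 45: now compute (34/45).
Pull out 2: since 45 ≡ 5 (mod 8), (2/45) = -1.
Reciprocity: 17 ≡ 1 and 45 ≡ 1 (mod 4), so (17/45) = +(45/17).
Reduce top mod 17: now compute (11/17).
Reciprocity: 11 ≡ 3 and 17 ≡ 1 (mod 4), so (11/17) = +(17/11).
Reduce top mod 11: now compute (6/11).
Pull out 2: since 11 ≡ 3 (mod 8), (2/11) = -1.
Reciprocity: 3 ≡ 3 and 11 ≡ 3 (mod 4), so (3/11) = −(11/3).
Reduce top mod 3: now compute (2/3).
Pull out 2: since 3 ≡ 3 (mod 8), (2/3) = -1.
Reached (1/3) = 1. Collecting the sign flips along the way, the symbol is +1.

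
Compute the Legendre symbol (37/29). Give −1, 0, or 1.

First reduce: 37 ≡ 8 (mod 29).
Pull out 2^3: since 29 ≡ 5 (mod 8), (2/29) = -1, so (2/29)^3 = -1.
Reached (1/29) = 1. Collecting the sign flips along the way, the symbol is -1.

-1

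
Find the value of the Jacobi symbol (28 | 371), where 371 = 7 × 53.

Pull out 2^2: since 371 ≡ 3 (mod 8), (2/371) = -1, so (2/371)^2 = +1.
Reciprocity: 7 ≡ 3 and 371 ≡ 3 (mod 4), so (7/371) = −(371/7).
Reduce top mod 7: now compute (0/7).
Top reduces to 0: gcd > 1, so the symbol is 0.

0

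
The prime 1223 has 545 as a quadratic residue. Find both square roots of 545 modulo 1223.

214, 1009

Since 1223 ≡ 3 (mod 4), a square root of 545 is 545^((1223+1)/4) = 545^306 mod 1223.
Repeated squaring: 545^2≡1059, 545^4≡1213, 545^8≡100, 545^16≡216, 545^32≡182, 545^64≡103, 545^128≡825, 545^256≡637 (mod 1223).
545^306 = 545^(256+32+16+2) ≡ 214 (mod 1223).
Check: 214² = 45796 ≡ 545 (mod 1223). The two roots are 214 and 1009.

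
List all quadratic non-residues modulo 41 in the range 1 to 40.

3,6,7,11,12,13,14,15,17,19,22,24,26,27,28,29,30,34,35,38

Square k = 1,…,20 (k and 41−k give the same square):
1²=1, 2²=4, 3²=9, 4²=16, 5²=25, 6²=36, 7²≡8, 8²≡23, 9²≡40, 10²≡18, 11²≡39, 12²≡21, 13²≡5, 14²≡32, 15²≡20, 16²≡10, 17²≡2, 18²≡37, 19²≡33, 20²≡31 (mod 41).
The residues are {1, 2, 4, 5, 8, 9, 10, 16, 18, 20, 21, 23, 25, 31, 32, 33, 36, 37, 39, 40}; the non-residues are the remaining 20 nonzero classes.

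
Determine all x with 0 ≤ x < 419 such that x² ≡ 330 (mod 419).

171, 248

Since 419 ≡ 3 (mod 4), a square root of 330 is 330^((419+1)/4) = 330^105 mod 419.
Repeated squaring: 330^2≡379, 330^4≡343, 330^8≡329, 330^16≡139, 330^32≡47, 330^64≡114 (mod 419).
330^105 = 330^(64+32+8+1) ≡ 248 (mod 419).
Check: 248² = 61504 ≡ 330 (mod 419). The two roots are 171 and 248.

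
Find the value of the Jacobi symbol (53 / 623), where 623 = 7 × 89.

1

Reciprocity: 53 ≡ 1 and 623 ≡ 3 (mod 4), so (53/623) = +(623/53).
Reduce top mod 53: now compute (40/53).
Pull out 2^3: since 53 ≡ 5 (mod 8), (2/53) = -1, so (2/53)^3 = -1.
Reciprocity: 5 ≡ 1 and 53 ≡ 1 (mod 4), so (5/53) = +(53/5).
Reduce top mod 5: now compute (3/5).
Reciprocity: 3 ≡ 3 and 5 ≡ 1 (mod 4), so (3/5) = +(5/3).
Reduce top mod 3: now compute (2/3).
Pull out 2: since 3 ≡ 3 (mod 8), (2/3) = -1.
Reached (1/3) = 1. Collecting the sign flips along the way, the symbol is +1.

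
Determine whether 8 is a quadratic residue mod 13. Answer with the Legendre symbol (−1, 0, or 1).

-1

Euler's criterion: (8/13) ≡ 8^6 (mod 13).
8^2 ≡ 12 (mod 13)
8^4 ≡ 1 (mod 13)
8^6 = 8^(4+2) ≡ 12 (mod 13).
Result is 12 ≡ −1, so (8/13) = −1.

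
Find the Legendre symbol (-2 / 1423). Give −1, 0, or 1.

First reduce: -2 ≡ 1421 (mod 1423).
Reciprocity: 1421 ≡ 1 and 1423 ≡ 3 (mod 4), so (1421/1423) = +(1423/1421).
Reduce top mod 1421: now compute (2/1421).
Pull out 2: since 1421 ≡ 5 (mod 8), (2/1421) = -1.
Reached (1/1421) = 1. Collecting the sign flips along the way, the symbol is -1.

-1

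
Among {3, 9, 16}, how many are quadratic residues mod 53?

(3/53) = -1 → non-residue.
(9/53) = +1 → QR.
(16/53) = +1 → QR.
Total quadratic residues among the 3: 2.

2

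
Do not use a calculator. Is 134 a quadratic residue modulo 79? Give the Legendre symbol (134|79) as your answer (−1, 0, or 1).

First reduce: 134 ≡ 55 (mod 79).
Reciprocity: 55 ≡ 3 and 79 ≡ 3 (mod 4), so (55/79) = −(79/55).
Reduce top mod 55: now compute (24/55).
Pull out 2^3: since 55 ≡ 7 (mod 8), (2/55) = +1, so (2/55)^3 = +1.
Reciprocity: 3 ≡ 3 and 55 ≡ 3 (mod 4), so (3/55) = −(55/3).
Reduce top mod 3: now compute (1/3).
Reached (1/3) = 1. Collecting the sign flips along the way, the symbol is +1.

1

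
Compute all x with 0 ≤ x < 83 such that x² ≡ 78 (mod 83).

24, 59

Since 83 ≡ 3 (mod 4), a square root of 78 is 78^((83+1)/4) = 78^21 mod 83.
Repeated squaring: 78^2≡25, 78^4≡44, 78^8≡27, 78^16≡65 (mod 83).
78^21 = 78^(16+4+1) ≡ 59 (mod 83).
Check: 59² = 3481 ≡ 78 (mod 83). The two roots are 24 and 59.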